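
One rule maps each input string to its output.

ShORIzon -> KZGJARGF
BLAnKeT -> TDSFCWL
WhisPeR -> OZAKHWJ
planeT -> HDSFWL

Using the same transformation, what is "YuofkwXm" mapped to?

QMGXCOPE

In each case the input is transformed by: shift every letter 8 places backward in the alphabet (wrapping around), then convert every letter to uppercase.
On "YuofkwXm": the first step gives "QmgxcoPe", and the second then gives "QMGXCOPE".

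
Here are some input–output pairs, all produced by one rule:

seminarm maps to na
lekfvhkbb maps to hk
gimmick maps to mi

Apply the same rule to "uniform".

fo

In each case the input is transformed by: move the last 2 characters to the front (rotate right by 2), then keep only the last 2 characters.
On "uniform": the first step gives "rmunifo", and the second then gives "fo".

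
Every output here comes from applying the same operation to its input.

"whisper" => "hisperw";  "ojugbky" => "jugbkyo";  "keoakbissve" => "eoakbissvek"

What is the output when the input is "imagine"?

What's happening: move the first character to the end.
So "imagine" becomes "maginei".

maginei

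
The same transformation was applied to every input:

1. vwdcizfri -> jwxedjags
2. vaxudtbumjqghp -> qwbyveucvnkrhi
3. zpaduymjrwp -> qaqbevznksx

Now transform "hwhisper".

sixijtqf

Rule — move the last character to the front, then shift every letter 1 place forward in the alphabet (wrapping around).
On "hwhisper": the first step gives "rhwhispe", and the second then gives "sixijtqf".
(Check on "vwdcizfri": → "ivwdcizfr" → "jwxedjags" ✓)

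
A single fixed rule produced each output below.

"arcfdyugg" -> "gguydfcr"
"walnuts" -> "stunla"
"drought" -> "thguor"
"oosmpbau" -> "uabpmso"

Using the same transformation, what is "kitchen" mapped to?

nehcti

Rule — delete the first character, then reverse the string.
Working it through for "kitchen": intermediate "itchen", final "nehcti".
(Check on "walnuts": → "alnuts" → "stunla" ✓)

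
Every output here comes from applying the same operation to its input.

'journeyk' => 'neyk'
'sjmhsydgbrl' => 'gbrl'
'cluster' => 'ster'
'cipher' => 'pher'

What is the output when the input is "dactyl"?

ctyl

Each output is the input with this applied: keep only the last 4 characters.
Applying that to "dactyl" gives "ctyl".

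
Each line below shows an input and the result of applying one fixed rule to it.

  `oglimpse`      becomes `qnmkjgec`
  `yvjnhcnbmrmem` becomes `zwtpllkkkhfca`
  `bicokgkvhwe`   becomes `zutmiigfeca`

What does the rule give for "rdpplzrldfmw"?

xuppnnkjjdbb

In each case the input is transformed by: shift every letter 2 places backward in the alphabet (wrapping around), then sort the characters into reverse alphabetical order.
Applying both steps to "rdpplzrldfmw": "pbnnjxpjbdku", then "xuppnnkjjdbb".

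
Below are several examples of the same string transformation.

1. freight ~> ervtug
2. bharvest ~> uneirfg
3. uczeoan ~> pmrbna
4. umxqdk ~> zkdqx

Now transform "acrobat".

pebong

Each output is the input with this applied: delete the first character, then shift every letter 13 places forward in the alphabet (wrapping around) — i.e. ROT13.
On "acrobat": the first step gives "crobat", and the second then gives "pebong".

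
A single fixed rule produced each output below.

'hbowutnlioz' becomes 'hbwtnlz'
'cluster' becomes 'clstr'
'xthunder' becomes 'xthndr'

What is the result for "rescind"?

Each output is the input with this applied: remove every vowel.
So "rescind" becomes "rscnd".

rscnd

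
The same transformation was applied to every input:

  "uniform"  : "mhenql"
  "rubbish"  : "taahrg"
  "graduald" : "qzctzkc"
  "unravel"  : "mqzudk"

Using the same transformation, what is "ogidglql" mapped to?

Rule — shift every letter 1 place backward in the alphabet (wrapping around), then delete the first character.
On "ogidglql": the first step gives "nfhcfkpk", and the second then gives "fhcfkpk".

fhcfkpk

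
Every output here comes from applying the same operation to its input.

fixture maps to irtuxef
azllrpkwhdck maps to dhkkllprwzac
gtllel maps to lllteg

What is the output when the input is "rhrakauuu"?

In each case the input is transformed by: sort the characters into alphabetical order, then move the first 2 characters to the end (rotate left by 2).
"rhrakauuu" → "aahkrruuu" → "hkrruuuaa".

hkrruuuaa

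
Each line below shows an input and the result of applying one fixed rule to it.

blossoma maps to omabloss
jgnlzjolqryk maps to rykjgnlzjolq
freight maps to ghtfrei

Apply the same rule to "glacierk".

erkglaci

The pattern: move the last 3 characters to the front (rotate right by 3).
Applying that to "glacierk" gives "erkglaci".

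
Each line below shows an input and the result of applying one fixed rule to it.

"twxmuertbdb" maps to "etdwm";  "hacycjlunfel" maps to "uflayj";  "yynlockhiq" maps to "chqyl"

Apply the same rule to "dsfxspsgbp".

What's happening: keep every other character starting from the second (positions 2nd, 4th, 6th, ...), then move the last 3 characters to the front (rotate right by 3).
Working it through for "dsfxspsgbp": intermediate "sxpgp", final "pgpsx".
(Check on "yynlockhiq": → "ylchq" → "chqyl" ✓)

pgpsx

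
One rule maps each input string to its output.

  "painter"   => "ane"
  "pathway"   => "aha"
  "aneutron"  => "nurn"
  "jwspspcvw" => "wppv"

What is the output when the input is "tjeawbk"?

jab

Looking at the pairs, the operation is to keep every other character starting from the second (positions 2nd, 4th, 6th, ...).
"tjeawbk" → "jab".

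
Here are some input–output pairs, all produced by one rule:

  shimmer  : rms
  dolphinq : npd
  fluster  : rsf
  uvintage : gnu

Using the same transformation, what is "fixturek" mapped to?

The pattern: keep one character in every 3, starting at position 1 (positions 1st, 4th, 7th, ...), then reverse the string.
On "fixturek": the first step gives "fte", and the second then gives "etf".

etf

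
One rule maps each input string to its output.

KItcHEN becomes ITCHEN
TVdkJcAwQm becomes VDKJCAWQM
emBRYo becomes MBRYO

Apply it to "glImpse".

LIMPSE

The transformation: delete the first character, then convert every letter to uppercase.
Starting from "glImpse": after the first operation, "lImpse"; after the second, "LIMPSE".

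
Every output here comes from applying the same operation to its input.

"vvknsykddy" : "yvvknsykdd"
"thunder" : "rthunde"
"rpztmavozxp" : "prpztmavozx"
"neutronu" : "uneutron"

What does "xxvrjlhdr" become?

Looking at the pairs, the operation is to move the last character to the front.
On "xxvrjlhdr" that produces "rxxvrjlhd".

rxxvrjlhd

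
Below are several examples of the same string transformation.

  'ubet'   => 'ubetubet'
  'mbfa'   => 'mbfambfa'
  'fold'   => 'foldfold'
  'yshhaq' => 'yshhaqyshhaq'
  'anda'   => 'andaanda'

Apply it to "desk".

What's happening: write the whole string twice.
"desk" → "deskdesk".

deskdesk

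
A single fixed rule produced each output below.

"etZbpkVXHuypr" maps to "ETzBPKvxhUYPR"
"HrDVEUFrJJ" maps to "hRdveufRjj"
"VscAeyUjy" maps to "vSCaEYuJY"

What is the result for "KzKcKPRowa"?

In each case the input is transformed by: flip the case of every letter.
Applying that to "KzKcKPRowa" gives "kZkCkprOWA".

kZkCkprOWA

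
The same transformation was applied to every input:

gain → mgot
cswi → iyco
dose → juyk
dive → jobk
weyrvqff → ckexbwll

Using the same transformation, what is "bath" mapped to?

hgzn

In each case the input is transformed by: shift every letter 6 places forward in the alphabet (wrapping around).
Applying that to "bath" gives "hgzn".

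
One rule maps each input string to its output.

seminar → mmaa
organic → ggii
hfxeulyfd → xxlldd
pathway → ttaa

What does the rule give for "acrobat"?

The rule is to keep one character in every 3, starting at position 3 (positions 3rd, 6th, 9th, ...), then double every character.
Working it through for "acrobat": intermediate "ra", final "rraa".

rraa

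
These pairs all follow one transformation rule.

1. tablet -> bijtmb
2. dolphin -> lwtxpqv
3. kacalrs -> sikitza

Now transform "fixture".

nqfbczm

In each case the input is transformed by: shift every letter 8 places forward in the alphabet (wrapping around).
On "fixture" that produces "nqfbczm".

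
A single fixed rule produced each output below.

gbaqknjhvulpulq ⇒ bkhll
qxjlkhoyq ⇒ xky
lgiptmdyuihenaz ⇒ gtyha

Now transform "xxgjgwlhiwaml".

The transformation: keep one character in every 3, starting at position 2 (positions 2nd, 5th, 8th, ...).
Applying that to "xxgjgwlhiwaml" gives "xgha".

xgha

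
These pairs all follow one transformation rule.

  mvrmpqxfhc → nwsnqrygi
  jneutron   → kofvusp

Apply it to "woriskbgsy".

xpsjtlcht

In each case the input is transformed by: delete the last character, then shift every letter 1 place forward in the alphabet (wrapping around).
For "woriskbgsy", step one produces "woriskbgs"; step two turns that into "xpsjtlcht".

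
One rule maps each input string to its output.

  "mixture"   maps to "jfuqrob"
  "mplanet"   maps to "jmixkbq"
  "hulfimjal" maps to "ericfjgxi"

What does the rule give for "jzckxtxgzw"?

The rule is to shift every letter 3 places backward in the alphabet (wrapping around).
For "jzckxtxgzw" the result is "gwzhuqudwt".

gwzhuqudwt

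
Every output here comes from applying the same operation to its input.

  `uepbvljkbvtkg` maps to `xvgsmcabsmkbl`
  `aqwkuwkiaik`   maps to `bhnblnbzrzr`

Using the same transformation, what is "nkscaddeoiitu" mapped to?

What's happening: swap the first and last characters, then shift every letter 9 places backward in the alphabet (wrapping around).
"nkscaddeoiitu" → "lbjtruuvfzzke".

lbjtruuvfzzke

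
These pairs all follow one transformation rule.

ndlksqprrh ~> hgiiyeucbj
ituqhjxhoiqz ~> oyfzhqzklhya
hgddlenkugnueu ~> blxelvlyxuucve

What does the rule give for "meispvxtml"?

The transformation: shift every letter 9 places backward in the alphabet (wrapping around), then swap the front and back halves of the string.
Applying both steps to "meispvxtml": "dvzjgmokdc", then "mokdcdvzjg".

mokdcdvzjg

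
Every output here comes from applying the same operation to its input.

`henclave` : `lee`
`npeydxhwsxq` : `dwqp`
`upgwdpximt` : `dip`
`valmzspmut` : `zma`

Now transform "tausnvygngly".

ngla

Rule — keep one character in every 3, starting at position 2 (positions 2nd, 5th, 8th, ...), then move the first character to the end.
Working it through for "tausnvygngly": intermediate "angl", final "ngla".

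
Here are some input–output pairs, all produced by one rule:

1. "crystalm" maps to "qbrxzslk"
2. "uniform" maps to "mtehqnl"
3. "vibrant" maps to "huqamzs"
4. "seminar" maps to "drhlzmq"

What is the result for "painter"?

zomhdsq

Looking at the pairs, the operation is to swap each adjacent pair of characters (1↔2, 3↔4, ...), then shift every letter 1 place backward in the alphabet (wrapping around).
"painter" → "zomhdsq".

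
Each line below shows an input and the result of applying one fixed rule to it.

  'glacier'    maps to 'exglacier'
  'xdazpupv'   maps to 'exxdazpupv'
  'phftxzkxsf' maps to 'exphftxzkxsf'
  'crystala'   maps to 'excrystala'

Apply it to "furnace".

The transformation: prepend "ex".
So "furnace" becomes "exfurnace".

exfurnace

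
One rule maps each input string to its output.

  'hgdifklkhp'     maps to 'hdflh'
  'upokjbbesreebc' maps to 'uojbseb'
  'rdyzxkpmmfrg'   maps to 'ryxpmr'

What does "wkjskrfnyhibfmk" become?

wjkfyifk

In each case the input is transformed by: keep every other character starting from the first (positions 1st, 3rd, 5th, ...).
On "wkjskrfnyhibfmk" that produces "wjkfyifk".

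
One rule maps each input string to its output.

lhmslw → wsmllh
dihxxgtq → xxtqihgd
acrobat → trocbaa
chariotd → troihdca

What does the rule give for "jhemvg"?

The rule is to sort the characters into reverse alphabetical order.
Doing the same to "jhemvg": "vmjhge".

vmjhge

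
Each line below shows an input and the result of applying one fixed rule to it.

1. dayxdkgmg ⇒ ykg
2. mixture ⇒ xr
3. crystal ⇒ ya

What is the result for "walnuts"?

Each output is the input with this applied: keep one character in every 3, starting at position 3 (positions 3rd, 6th, 9th, ...).
So "walnuts" becomes "lt".

lt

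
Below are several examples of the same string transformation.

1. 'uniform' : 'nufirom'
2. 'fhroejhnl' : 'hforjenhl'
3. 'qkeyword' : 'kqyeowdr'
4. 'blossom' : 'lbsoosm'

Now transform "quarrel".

uqraerl

What's happening: swap each adjacent pair of characters (1↔2, 3↔4, ...).
So "quarrel" becomes "uqraerl".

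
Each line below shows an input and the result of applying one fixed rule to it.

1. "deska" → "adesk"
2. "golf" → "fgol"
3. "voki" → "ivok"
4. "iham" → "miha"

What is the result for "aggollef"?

Looking at the pairs, the operation is to move the last character to the front.
So "aggollef" becomes "faggolle".

faggolle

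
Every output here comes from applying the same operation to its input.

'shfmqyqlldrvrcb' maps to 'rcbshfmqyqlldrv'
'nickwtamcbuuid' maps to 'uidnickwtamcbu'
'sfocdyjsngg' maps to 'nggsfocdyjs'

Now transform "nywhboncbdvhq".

Looking at the pairs, the operation is to move the last 3 characters to the front (rotate right by 3).
"nywhboncbdvhq" → "vhqnywhboncbd".

vhqnywhboncbd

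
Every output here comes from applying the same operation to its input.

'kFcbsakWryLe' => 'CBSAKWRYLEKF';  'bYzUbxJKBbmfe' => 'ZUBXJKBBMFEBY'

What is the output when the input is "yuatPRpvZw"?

ATPRPVZWYU

The rule is to move the first 2 characters to the end (rotate left by 2), then convert every letter to uppercase.
Applying both steps to "yuatPRpvZw": "atPRpvZwyu", then "ATPRPVZWYU".
(Check on "kFcbsakWryLe": → "cbsakWryLekF" → "CBSAKWRYLEKF" ✓)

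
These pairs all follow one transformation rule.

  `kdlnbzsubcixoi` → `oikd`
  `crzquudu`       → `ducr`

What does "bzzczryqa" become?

Rule — move the last 2 characters to the front (rotate right by 2), then keep only the first 4 characters.
Applying both steps to "bzzczryqa": "qabzzczry", then "qabz".
(Check on "crzquudu": → "ducrzquu" → "ducr" ✓)

qabz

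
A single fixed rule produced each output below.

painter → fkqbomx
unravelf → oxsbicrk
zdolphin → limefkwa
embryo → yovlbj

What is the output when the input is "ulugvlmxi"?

rdsijufri

The rule is to shift every letter 3 places backward in the alphabet (wrapping around), then move the first 2 characters to the end (rotate left by 2).
"ulugvlmxi" → "rdsijufri".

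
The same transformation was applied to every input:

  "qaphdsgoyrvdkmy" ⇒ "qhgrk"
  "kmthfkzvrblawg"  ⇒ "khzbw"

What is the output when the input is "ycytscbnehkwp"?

ytbhp

Rule — keep one character in every 3, starting at position 1 (positions 1st, 4th, 7th, ...).
Applying that to "ycytscbnehkwp" gives "ytbhp".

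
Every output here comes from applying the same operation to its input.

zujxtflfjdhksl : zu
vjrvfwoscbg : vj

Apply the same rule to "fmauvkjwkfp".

fm

The transformation: keep only the first 2 characters.
"fmauvkjwkfp" → "fm".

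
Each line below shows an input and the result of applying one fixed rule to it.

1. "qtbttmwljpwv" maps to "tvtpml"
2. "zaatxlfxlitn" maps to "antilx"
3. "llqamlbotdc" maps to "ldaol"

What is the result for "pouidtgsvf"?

ofist

Each output is the input with this applied: keep every other character starting from the second (positions 2nd, 4th, 6th, ...), then take characters alternately from the front and the back (1st, last, 2nd, 2nd-last, ...).
"pouidtgsvf" → "oitsf" → "ofist".
(Check on "qtbttmwljpwv": → "ttmlpv" → "tvtpml" ✓)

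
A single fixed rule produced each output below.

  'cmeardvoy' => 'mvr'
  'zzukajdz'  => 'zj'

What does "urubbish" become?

What's happening: take characters alternately from the front and the back (1st, last, 2nd, 2nd-last, ...), then keep one character in every 3, starting at position 3 (positions 3rd, 6th, 9th, ...).
Starting from "urubbish": after the first operation, "uhrsuibb"; after the second, "ri".

ri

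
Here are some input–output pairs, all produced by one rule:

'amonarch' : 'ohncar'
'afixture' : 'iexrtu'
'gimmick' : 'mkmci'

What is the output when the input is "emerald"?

edrla

The transformation: delete the first 2 characters, then take characters alternately from the front and the back (1st, last, 2nd, 2nd-last, ...).
Starting from "emerald": after the first operation, "erald"; after the second, "edrla".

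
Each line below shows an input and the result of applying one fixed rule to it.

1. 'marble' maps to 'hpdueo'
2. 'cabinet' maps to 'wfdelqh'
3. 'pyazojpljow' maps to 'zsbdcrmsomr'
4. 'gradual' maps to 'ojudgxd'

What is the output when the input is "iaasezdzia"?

In each case the input is transformed by: shift every letter 3 places forward in the alphabet (wrapping around), then move the last character to the front.
For "iaasezdzia", step one produces "lddvhcgcld"; step two turns that into "dlddvhcgcl".
(Check on "cabinet": → "fdelqhw" → "wfdelqh" ✓)

dlddvhcgcl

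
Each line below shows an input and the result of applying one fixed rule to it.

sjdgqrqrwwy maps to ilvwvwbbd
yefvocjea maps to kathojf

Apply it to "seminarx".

Each output is the input with this applied: delete the first 2 characters, then shift every letter 5 places forward in the alphabet (wrapping around).
On "seminarx": the first step gives "minarx", and the second then gives "rnsfwc".
(Check on "yefvocjea": → "fvocjea" → "kathojf" ✓)

rnsfwc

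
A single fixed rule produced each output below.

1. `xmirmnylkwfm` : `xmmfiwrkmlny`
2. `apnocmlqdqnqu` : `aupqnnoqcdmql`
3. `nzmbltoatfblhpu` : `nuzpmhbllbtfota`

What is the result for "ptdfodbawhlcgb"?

pbtgdcflohdwba

The rule is to take characters alternately from the front and the back (1st, last, 2nd, 2nd-last, ...).
Doing the same to "ptdfodbawhlcgb": "pbtgdcflohdwba".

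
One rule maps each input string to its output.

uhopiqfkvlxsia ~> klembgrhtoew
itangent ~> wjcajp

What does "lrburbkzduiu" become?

xqnxgvzqeq

What's happening: delete the first 2 characters, then shift every letter 4 places backward in the alphabet (wrapping around).
Applying both steps to "lrburbkzduiu": "burbkzduiu", then "xqnxgvzqeq".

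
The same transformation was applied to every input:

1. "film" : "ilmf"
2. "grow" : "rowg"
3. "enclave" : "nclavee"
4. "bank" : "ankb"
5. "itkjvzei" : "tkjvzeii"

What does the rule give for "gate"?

In each case the input is transformed by: move the first character to the end.
On "gate" that produces "ateg".

ateg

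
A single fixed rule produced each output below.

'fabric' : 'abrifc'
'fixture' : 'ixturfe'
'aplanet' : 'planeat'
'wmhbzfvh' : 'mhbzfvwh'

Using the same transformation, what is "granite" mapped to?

Each output is the input with this applied: swap the first and last characters, then move the first character to the end.
"granite" → "ranitge".
(Check on "wmhbzfvh": → "hmhbzfvw" → "mhbzfvwh" ✓)

ranitge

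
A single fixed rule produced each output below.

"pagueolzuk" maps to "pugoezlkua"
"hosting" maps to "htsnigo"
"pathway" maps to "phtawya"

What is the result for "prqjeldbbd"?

What's happening: swap each adjacent pair of characters (1↔2, 3↔4, ...), then move the first character to the end.
For "prqjeldbbd", step one produces "rpjqlebddb"; step two turns that into "pjqlebddbr".

pjqlebddbr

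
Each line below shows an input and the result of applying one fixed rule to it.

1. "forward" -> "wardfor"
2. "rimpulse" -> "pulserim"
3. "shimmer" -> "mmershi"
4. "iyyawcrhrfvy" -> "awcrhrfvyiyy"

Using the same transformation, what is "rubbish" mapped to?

bishrub

What's happening: move the first 3 characters to the end (rotate left by 3).
For "rubbish" the result is "bishrub".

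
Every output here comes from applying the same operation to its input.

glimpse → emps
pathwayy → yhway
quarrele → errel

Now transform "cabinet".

The rule is to delete the first 3 characters, then move the last character to the front.
Starting from "cabinet": after the first operation, "inet"; after the second, "tine".

tine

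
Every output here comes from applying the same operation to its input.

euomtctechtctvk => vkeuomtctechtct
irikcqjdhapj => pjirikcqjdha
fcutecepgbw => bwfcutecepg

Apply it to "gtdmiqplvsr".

Looking at the pairs, the operation is to move the last 2 characters to the front (rotate right by 2).
So "gtdmiqplvsr" becomes "srgtdmiqplv".

srgtdmiqplv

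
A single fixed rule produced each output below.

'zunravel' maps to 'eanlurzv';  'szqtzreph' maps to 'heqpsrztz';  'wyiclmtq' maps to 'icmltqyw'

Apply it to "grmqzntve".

genmrqvtz

The pattern: sort the characters into alphabetical order, then swap each adjacent pair of characters (1↔2, 3↔4, ...).
Applying both steps to "grmqzntve": "egmnqrtvz", then "genmrqvtz".
(Check on "wyiclmtq": → "cilmqtwy" → "icmltqyw" ✓)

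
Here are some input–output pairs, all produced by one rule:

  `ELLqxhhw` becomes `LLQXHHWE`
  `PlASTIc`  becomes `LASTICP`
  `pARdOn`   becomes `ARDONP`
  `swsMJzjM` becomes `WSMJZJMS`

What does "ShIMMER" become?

Each output is the input with this applied: move the first character to the end, then convert every letter to uppercase.
Working it through for "ShIMMER": intermediate "hIMMERS", final "HIMMERS".
(Check on "PlASTIc": → "lASTIcP" → "LASTICP" ✓)

HIMMERS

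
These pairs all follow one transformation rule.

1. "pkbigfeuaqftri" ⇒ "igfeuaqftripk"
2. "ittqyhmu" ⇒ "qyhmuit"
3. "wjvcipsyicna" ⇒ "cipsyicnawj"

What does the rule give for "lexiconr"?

iconrle

Each output is the input with this applied: move the first 2 characters to the end (rotate left by 2), then delete the first character.
"lexiconr" → "xiconrle" → "iconrle".
(Check on "pkbigfeuaqftri": → "bigfeuaqftripk" → "igfeuaqftripk" ✓)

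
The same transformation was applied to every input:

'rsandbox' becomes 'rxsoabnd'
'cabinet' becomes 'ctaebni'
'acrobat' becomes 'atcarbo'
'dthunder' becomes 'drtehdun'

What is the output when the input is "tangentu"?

tuatnnge

What's happening: take characters alternately from the front and the back (1st, last, 2nd, 2nd-last, ...).
For "tangentu" the result is "tuatnnge".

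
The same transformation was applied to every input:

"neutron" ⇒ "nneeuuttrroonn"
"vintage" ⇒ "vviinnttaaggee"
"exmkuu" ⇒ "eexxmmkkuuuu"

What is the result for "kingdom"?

What's happening: double every character.
For "kingdom" the result is "kkiinnggddoomm".

kkiinnggddoomm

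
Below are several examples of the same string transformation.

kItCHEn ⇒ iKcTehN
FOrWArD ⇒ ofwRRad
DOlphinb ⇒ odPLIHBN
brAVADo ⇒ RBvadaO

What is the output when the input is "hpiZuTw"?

PHzItUW

The transformation: swap each adjacent pair of characters (1↔2, 3↔4, ...), then flip the case of every letter.
Doing the same to "hpiZuTw": "PHzItUW".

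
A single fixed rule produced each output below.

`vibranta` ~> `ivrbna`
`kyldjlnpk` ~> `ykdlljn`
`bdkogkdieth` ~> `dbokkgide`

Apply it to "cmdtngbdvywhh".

The rule is to delete the last 2 characters, then swap each adjacent pair of characters (1↔2, 3↔4, ...).
For "cmdtngbdvywhh", step one produces "cmdtngbdvyw"; step two turns that into "mctdgndbyvw".

mctdgndbyvw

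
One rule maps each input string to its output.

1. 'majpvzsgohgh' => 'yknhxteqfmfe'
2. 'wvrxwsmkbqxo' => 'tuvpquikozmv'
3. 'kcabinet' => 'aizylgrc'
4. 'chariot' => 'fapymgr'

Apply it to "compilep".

The pattern: shift every letter 2 places backward in the alphabet (wrapping around), then swap each adjacent pair of characters (1↔2, 3↔4, ...).
For "compilep", step one produces "amkngjcn"; step two turns that into "mankjgnc".

mankjgnc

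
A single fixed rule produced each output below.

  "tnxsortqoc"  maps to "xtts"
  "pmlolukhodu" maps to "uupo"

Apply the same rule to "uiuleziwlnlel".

The rule is to sort the characters into reverse alphabetical order, then keep only the first 4 characters.
Starting from "uiuleziwlnlel": after the first operation, "zwuunlllliiee"; after the second, "zwuu".

zwuu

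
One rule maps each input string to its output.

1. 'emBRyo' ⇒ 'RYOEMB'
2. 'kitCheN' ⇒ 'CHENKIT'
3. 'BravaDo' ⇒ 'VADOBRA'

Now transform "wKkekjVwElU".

The transformation: move the first 3 characters to the end (rotate left by 3), then convert every letter to uppercase.
Starting from "wKkekjVwElU": after the first operation, "ekjVwElUwKk"; after the second, "EKJVWELUWKK".

EKJVWELUWKK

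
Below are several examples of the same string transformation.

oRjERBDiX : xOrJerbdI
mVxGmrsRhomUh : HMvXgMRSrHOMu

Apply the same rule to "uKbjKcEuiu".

Looking at the pairs, the operation is to move the last character to the front, then flip the case of every letter.
For "uKbjKcEuiu", step one produces "uuKbjKcEui"; step two turns that into "UUkBJkCeUI".

UUkBJkCeUI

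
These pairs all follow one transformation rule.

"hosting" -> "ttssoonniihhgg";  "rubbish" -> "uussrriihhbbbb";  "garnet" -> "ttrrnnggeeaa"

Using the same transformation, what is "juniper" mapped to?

The rule is to sort the characters into reverse alphabetical order, then double every character.
Working it through for "juniper": intermediate "urpnjie", final "uurrppnnjjiiee".
(Check on "garnet": → "trngea" → "ttrrnnggeeaa" ✓)

uurrppnnjjiiee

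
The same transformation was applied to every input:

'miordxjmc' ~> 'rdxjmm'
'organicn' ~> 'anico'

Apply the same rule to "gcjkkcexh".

kkcexg

What's happening: swap the first and last characters, then delete the first 3 characters.
Starting from "gcjkkcexh": after the first operation, "hcjkkcexg"; after the second, "kkcexg".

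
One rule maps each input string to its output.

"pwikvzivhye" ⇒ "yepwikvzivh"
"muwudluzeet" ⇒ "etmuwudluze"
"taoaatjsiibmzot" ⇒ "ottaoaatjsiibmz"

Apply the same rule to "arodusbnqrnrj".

rjarodusbnqrn

Each output is the input with this applied: move the last 2 characters to the front (rotate right by 2).
"arodusbnqrnrj" → "rjarodusbnqrn".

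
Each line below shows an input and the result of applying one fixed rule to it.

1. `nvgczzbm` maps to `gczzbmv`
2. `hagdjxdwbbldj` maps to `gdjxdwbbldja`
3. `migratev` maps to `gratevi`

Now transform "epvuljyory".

The pattern: delete the first character, then move the first character to the end.
Starting from "epvuljyory": after the first operation, "pvuljyory"; after the second, "vuljyoryp".

vuljyoryp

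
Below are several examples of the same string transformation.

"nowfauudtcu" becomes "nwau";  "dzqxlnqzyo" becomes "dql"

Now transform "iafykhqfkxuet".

ifkqk

The transformation: keep every other character starting from the first (positions 1st, 3rd, 5th, ...), then delete the last 2 characters.
On "iafykhqfkxuet": the first step gives "ifkqkut", and the second then gives "ifkqk".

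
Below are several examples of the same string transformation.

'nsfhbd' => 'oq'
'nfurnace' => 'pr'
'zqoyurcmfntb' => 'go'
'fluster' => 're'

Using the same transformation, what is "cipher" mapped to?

re

The pattern: shift every letter 13 places forward in the alphabet (wrapping around) — i.e. ROT13, then keep only the last 2 characters.
Working it through for "cipher": intermediate "pvcure", final "re".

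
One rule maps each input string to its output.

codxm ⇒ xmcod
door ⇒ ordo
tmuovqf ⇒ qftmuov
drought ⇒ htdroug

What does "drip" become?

The transformation: move the last 2 characters to the front (rotate right by 2).
So "drip" becomes "ipdr".

ipdr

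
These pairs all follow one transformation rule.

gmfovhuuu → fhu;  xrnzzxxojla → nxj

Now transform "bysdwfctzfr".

What's happening: keep one character in every 3, starting at position 3 (positions 3rd, 6th, 9th, ...).
For "bysdwfctzfr" the result is "sfz".

sfz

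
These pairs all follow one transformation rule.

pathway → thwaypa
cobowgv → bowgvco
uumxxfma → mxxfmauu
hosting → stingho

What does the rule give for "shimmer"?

Looking at the pairs, the operation is to move the first 2 characters to the end (rotate left by 2).
"shimmer" → "immersh".

immersh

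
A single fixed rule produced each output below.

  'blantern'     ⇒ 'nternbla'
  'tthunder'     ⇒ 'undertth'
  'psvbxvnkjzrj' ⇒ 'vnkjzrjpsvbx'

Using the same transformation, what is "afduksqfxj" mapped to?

Looking at the pairs, the operation is to swap the front and back halves of the string, then move the last character to the front.
For "afduksqfxj", step one produces "sqfxjafduk"; step two turns that into "ksqfxjafdu".

ksqfxjafdu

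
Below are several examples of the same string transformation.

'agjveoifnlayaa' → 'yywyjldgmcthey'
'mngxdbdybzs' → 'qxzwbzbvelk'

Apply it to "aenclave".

Each output is the input with this applied: shift every letter 2 places backward in the alphabet (wrapping around), then reverse the string.
Working it through for "aenclave": intermediate "yclajytc", final "ctyjalcy".

ctyjalcy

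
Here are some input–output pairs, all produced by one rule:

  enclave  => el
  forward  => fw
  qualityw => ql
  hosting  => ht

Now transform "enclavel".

Rule — move the last 2 characters to the front (rotate right by 2), then keep one character in every 3, starting at position 3 (positions 3rd, 6th, 9th, ...).
For "enclavel", step one produces "elenclav"; step two turns that into "el".

el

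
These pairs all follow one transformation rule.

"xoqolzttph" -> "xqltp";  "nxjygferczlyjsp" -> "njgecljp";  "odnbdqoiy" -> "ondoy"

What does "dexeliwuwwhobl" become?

Each output is the input with this applied: keep every other character starting from the first (positions 1st, 3rd, 5th, ...).
For "dexeliwuwwhobl" the result is "dxlwwhb".

dxlwwhb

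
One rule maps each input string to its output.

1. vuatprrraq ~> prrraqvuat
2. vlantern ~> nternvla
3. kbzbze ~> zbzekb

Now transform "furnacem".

The pattern: move the last character to the front, then swap the front and back halves of the string.
"furnacem" → "mfurnace" → "nacemfur".

nacemfur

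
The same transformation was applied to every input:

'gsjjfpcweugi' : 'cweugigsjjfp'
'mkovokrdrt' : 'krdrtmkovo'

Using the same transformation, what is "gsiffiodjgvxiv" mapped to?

The pattern: swap the front and back halves of the string.
For "gsiffiodjgvxiv" the result is "djgvxivgsiffio".

djgvxivgsiffio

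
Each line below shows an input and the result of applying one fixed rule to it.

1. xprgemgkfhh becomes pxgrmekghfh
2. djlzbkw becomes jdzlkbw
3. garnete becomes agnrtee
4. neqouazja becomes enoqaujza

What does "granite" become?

The pattern: swap each adjacent pair of characters (1↔2, 3↔4, ...).
"granite" → "rgnatie".

rgnatie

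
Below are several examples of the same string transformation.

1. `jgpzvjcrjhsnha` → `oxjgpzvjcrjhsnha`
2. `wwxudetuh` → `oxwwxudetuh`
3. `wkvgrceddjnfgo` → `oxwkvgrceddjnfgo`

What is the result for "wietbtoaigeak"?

Looking at the pairs, the operation is to prepend "ox".
For "wietbtoaigeak" the result is "oxwietbtoaigeak".

oxwietbtoaigeak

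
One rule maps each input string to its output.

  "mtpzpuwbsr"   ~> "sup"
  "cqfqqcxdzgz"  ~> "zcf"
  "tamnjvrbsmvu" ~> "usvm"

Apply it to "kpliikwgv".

Looking at the pairs, the operation is to keep one character in every 3, starting at position 3 (positions 3rd, 6th, 9th, ...), then reverse the string.
Applying both steps to "kpliikwgv": "lkv", then "vkl".
(Check on "tamnjvrbsmvu": → "mvsu" → "usvm" ✓)

vkl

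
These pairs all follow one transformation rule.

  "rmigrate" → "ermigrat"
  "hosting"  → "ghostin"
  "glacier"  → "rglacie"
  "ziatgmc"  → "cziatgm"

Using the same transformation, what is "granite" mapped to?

egranit

The transformation: move the last character to the front.
On "granite" that produces "egranit".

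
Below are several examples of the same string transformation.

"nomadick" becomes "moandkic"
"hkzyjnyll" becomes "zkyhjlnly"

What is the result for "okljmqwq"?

lkjomqqw

What's happening: move the first 2 characters to the end (rotate left by 2), then take characters alternately from the front and the back (1st, last, 2nd, 2nd-last, ...).
So "okljmqwq" becomes "lkjomqqw".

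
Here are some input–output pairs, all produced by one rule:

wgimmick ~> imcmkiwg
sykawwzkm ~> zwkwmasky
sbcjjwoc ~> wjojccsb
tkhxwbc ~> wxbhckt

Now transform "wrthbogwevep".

veewpgworbth

In each case the input is transformed by: move the last 3 characters to the front (rotate right by 3), then take characters alternately from the front and the back (1st, last, 2nd, 2nd-last, ...).
"wrthbogwevep" → "vepwrthbogwe" → "veewpgworbth".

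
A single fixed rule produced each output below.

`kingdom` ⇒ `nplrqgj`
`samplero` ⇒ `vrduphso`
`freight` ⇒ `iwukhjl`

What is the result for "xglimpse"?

ahjvoslp

What's happening: take characters alternately from the front and the back (1st, last, 2nd, 2nd-last, ...), then shift every letter 3 places forward in the alphabet (wrapping around).
On "xglimpse": the first step gives "xegslpim", and the second then gives "ahjvoslp".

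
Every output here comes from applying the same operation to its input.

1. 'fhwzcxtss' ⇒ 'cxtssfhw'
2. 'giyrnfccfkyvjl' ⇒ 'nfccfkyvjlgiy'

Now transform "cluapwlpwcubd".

pwlpwcubdclu

Each output is the input with this applied: move the first 3 characters to the end (rotate left by 3), then delete the first character.
"cluapwlpwcubd" → "apwlpwcubdclu" → "pwlpwcubdclu".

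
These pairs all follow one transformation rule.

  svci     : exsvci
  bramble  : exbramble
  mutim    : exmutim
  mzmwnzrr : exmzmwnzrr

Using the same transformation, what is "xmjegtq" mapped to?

exxmjegtq

In each case the input is transformed by: prepend "ex".
For "xmjegtq" the result is "exxmjegtq".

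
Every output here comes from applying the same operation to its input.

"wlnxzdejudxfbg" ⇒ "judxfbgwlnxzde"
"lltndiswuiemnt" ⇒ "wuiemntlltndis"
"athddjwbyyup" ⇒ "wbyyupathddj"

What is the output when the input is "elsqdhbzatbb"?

bzatbbelsqdh

The rule is to swap the front and back halves of the string.
On "elsqdhbzatbb" that produces "bzatbbelsqdh".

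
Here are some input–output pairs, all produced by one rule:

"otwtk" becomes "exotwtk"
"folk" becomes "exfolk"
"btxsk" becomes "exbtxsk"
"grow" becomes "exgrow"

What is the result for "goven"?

Looking at the pairs, the operation is to prepend "ex".
For "goven" the result is "exgoven".

exgoven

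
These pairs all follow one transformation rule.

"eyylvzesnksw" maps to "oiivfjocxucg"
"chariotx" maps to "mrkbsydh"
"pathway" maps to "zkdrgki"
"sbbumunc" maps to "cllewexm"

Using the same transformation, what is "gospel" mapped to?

qyczov

In each case the input is transformed by: shift every letter 10 places forward in the alphabet (wrapping around).
Doing the same to "gospel": "qyczov".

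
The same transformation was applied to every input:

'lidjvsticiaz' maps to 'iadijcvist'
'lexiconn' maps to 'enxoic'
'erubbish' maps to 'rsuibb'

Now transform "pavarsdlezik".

aivzaerlsd

Rule — take characters alternately from the front and the back (1st, last, 2nd, 2nd-last, ...), then delete the first 2 characters.
Applying both steps to "pavarsdlezik": "pkaivzaerlsd", then "aivzaerlsd".
(Check on "lexiconn": → "lnenxoic" → "enxoic" ✓)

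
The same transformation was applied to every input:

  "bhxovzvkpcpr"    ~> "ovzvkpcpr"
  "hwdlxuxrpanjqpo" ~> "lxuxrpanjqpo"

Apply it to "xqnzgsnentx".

zgsnentx

The rule is to delete the first 3 characters.
So "xqnzgsnentx" becomes "zgsnentx".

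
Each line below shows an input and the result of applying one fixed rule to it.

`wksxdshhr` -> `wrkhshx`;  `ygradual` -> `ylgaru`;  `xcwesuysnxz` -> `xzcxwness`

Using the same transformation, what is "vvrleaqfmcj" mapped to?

The rule is to take characters alternately from the front and the back (1st, last, 2nd, 2nd-last, ...), then delete the last 2 characters.
Working it through for "vvrleaqfmcj": intermediate "vjvcrmlfeqa", final "vjvcrmlfe".

vjvcrmlfe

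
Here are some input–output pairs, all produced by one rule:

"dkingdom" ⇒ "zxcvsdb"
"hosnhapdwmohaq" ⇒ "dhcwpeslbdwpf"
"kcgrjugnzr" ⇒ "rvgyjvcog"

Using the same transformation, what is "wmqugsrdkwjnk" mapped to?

bfjvhgszlycz

Rule — shift every letter 11 places backward in the alphabet (wrapping around), then delete the first character.
"wmqugsrdkwjnk" → "lbfjvhgszlycz" → "bfjvhgszlycz".
(Check on "kcgrjugnzr": → "zrvgyjvcog" → "rvgyjvcog" ✓)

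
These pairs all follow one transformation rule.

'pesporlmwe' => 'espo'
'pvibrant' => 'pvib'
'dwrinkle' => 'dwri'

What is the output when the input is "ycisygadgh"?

Looking at the pairs, the operation is to swap the front and back halves of the string, then keep only the last 4 characters.
Applying both steps to "ycisygadgh": "gadghycisy", then "cisy".
(Check on "pesporlmwe": → "rlmwepespo" → "espo" ✓)

cisy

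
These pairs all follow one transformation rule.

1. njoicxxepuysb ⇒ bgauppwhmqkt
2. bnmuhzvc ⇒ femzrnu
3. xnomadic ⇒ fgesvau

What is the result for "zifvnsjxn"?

axnfkbpf

What's happening: shift every letter 8 places backward in the alphabet (wrapping around), then delete the first character.
Starting from "zifvnsjxn": after the first operation, "raxnfkbpf"; after the second, "axnfkbpf".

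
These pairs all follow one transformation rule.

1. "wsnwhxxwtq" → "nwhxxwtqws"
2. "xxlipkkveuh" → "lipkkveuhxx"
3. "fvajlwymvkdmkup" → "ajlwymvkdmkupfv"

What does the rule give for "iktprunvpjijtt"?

tprunvpjijttik

Each output is the input with this applied: move the first 2 characters to the end (rotate left by 2).
Applying that to "iktprunvpjijtt" gives "tprunvpjijttik".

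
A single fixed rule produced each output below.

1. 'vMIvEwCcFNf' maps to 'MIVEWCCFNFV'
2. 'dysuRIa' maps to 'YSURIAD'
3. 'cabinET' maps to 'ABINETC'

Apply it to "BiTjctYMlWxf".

The rule is to move the first character to the end, then convert every letter to uppercase.
Applying both steps to "BiTjctYMlWxf": "iTjctYMlWxfB", then "ITJCTYMLWXFB".

ITJCTYMLWXFB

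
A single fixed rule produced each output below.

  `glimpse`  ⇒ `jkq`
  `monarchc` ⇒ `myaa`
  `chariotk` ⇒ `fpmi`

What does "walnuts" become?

ylr

Rule — keep every other character starting from the second (positions 2nd, 4th, 6th, ...), then shift every letter 2 places backward in the alphabet (wrapping around).
On "walnuts": the first step gives "ant", and the second then gives "ylr".
(Check on "chariotk": → "hrok" → "fpmi" ✓)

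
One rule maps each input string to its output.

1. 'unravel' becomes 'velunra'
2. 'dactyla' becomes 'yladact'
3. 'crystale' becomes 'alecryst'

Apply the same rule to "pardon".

donpar

Looking at the pairs, the operation is to move the last 3 characters to the front (rotate right by 3).
Doing the same to "pardon": "donpar".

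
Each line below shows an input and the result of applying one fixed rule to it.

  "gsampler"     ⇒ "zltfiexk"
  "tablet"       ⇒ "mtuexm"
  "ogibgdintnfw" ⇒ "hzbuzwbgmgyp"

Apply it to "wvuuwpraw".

ponnpiktp

The pattern: shift every letter 7 places backward in the alphabet (wrapping around).
So "wvuuwpraw" becomes "ponnpiktp".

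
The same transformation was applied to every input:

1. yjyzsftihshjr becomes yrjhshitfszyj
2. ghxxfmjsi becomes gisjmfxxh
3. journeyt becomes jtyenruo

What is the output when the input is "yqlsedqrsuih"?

yhiusrqdeslq

Rule — reverse the string, then move the last character to the front.
"yqlsedqrsuih" → "hiusrqdeslqy" → "yhiusrqdeslq".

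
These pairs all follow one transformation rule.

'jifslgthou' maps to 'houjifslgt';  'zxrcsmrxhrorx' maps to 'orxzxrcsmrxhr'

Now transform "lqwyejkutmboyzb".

Looking at the pairs, the operation is to move the last 3 characters to the front (rotate right by 3).
For "lqwyejkutmboyzb" the result is "yzblqwyejkutmbo".

yzblqwyejkutmbo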